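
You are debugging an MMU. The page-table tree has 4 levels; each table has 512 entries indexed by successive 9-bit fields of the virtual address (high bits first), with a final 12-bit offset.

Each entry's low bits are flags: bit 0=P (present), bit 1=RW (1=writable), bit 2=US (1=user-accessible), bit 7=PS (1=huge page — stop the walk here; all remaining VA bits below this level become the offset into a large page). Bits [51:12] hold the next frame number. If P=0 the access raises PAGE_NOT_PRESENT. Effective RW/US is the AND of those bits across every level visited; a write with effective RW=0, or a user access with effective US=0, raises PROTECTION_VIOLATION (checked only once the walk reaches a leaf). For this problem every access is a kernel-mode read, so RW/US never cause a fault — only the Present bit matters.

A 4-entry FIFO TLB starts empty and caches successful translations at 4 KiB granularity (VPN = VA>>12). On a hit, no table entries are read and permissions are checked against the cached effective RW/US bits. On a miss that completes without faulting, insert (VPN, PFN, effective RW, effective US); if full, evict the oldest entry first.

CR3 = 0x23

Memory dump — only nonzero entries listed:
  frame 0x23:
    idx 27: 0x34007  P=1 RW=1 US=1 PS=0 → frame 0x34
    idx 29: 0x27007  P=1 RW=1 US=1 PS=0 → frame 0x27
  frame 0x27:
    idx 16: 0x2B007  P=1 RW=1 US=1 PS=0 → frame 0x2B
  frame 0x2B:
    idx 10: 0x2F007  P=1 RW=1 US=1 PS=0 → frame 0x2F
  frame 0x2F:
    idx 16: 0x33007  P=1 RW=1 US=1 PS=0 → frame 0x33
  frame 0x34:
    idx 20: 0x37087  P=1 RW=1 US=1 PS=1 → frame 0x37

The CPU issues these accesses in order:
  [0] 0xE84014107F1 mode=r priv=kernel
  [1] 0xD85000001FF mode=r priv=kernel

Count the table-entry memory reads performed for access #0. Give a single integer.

Per-access translation:
#0 VA=0xE84014107F1 (r,kernel):
  lvl0: tbl 0x23, slot 29 ⇒ 0x27007 (P1/RW1/US1/PS0)
  lvl1: tbl 0x27, slot 16 ⇒ 0x2B007 (P1/RW1/US1/PS0)
  lvl2: tbl 0x2B, slot 10 ⇒ 0x2F007 (P1/RW1/US1/PS0)
  lvl3: tbl 0x2F, slot 16 ⇒ 0x33007 (P1/RW1/US1/PS0)
  → PA=0x337F1  (4 entries read)
#1 VA=0xD85000001FF (r,kernel):
  lvl0: tbl 0x23, slot 27 ⇒ 0x34007 (P1/RW1/US1/PS0)
  lvl1: tbl 0x34, slot 20 ⇒ 0x37087 (P1/RW1/US1/PS1)
  → PA=0x371FF (huge @L1)  (2 entries read)

Entries read for #0: 4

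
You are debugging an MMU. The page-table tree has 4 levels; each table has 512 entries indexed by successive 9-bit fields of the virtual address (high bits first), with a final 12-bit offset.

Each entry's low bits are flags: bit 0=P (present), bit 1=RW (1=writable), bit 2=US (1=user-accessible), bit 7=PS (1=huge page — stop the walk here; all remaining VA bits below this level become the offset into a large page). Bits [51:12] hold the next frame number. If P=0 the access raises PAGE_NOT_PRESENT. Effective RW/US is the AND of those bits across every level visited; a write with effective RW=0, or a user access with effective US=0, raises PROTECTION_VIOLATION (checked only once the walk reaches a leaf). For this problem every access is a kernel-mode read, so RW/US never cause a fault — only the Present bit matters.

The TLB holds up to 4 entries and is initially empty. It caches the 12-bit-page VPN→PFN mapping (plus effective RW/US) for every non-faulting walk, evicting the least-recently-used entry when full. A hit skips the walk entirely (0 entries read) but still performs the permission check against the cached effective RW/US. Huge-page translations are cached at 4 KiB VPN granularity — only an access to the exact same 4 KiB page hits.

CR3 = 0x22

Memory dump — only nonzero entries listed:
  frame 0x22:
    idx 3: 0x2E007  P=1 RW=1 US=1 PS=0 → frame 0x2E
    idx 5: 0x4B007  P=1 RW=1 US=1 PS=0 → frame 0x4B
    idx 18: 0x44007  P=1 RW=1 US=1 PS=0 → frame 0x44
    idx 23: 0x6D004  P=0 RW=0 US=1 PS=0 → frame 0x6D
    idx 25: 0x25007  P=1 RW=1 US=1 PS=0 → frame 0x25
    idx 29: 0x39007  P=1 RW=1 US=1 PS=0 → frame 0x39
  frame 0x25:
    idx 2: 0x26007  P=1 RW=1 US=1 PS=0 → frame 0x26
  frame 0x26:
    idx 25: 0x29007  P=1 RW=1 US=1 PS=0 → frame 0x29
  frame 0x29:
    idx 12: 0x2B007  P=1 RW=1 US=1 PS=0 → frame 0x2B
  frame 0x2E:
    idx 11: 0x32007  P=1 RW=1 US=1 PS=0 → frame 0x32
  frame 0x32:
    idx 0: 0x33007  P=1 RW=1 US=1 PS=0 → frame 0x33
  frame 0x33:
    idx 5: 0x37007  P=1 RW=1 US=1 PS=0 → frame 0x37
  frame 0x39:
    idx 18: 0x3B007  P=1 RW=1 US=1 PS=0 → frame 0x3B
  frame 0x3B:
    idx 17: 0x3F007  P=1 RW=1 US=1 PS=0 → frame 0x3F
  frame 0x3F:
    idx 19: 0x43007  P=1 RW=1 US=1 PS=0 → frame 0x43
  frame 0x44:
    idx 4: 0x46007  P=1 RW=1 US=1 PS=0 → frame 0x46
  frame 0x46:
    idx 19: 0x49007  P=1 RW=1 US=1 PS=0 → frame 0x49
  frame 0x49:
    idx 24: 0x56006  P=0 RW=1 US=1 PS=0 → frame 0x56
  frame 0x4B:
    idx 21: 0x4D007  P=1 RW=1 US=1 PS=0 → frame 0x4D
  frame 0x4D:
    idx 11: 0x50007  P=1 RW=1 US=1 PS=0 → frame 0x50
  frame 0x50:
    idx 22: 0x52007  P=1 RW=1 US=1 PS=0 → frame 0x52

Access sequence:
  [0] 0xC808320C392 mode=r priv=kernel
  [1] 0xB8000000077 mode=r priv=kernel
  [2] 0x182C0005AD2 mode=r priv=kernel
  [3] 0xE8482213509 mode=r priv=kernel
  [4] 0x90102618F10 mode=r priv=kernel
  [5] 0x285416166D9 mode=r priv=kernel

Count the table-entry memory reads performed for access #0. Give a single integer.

Per-access translation:
#0 VA=0xC808320C392 (r,kernel):
  [0] read 0x22 idx=25: raw=0x25007 flags P=1 W=1 U=1 S=0
  [1] read 0x25 idx=2: raw=0x26007 flags P=1 W=1 U=1 S=0
  [2] read 0x26 idx=25: raw=0x29007 flags P=1 W=1 U=1 S=0
  [3] read 0x29 idx=12: raw=0x2B007 flags P=1 W=1 U=1 S=0
  → PA=0x2B392  (4 entries read)
#1 VA=0xB8000000077 (r,kernel):
  [0] read 0x22 idx=23: raw=0x6D004 flags P=0 W=0 U=1 S=0
  ⇒ fault: PAGE_NOT_PRESENT  — 1 lookups
#2 VA=0x182C0005AD2 (r,kernel):
  [0] read 0x22 idx=3: raw=0x2E007 flags P=1 W=1 U=1 S=0
  [1] read 0x2E idx=11: raw=0x32007 flags P=1 W=1 U=1 S=0
  [2] read 0x32 idx=0: raw=0x33007 flags P=1 W=1 U=1 S=0
  [3] read 0x33 idx=5: raw=0x37007 flags P=1 W=1 U=1 S=0
  → PA=0x37AD2  (4 entries read)
#3 VA=0xE8482213509 (r,kernel):
  [0] read 0x22 idx=29: raw=0x39007 flags P=1 W=1 U=1 S=0
  [1] read 0x39 idx=18: raw=0x3B007 flags P=1 W=1 U=1 S=0
  [2] read 0x3B idx=17: raw=0x3F007 flags P=1 W=1 U=1 S=0
  [3] read 0x3F idx=19: raw=0x43007 flags P=1 W=1 U=1 S=0
  → PA=0x43509  (4 entries read)
#4 VA=0x90102618F10 (r,kernel):
  [0] read 0x22 idx=18: raw=0x44007 flags P=1 W=1 U=1 S=0
  [1] read 0x44 idx=4: raw=0x46007 flags P=1 W=1 U=1 S=0
  [2] read 0x46 idx=19: raw=0x49007 flags P=1 W=1 U=1 S=0
  [3] read 0x49 idx=24: raw=0x56006 flags P=0 W=1 U=1 S=0
  ⇒ fault: PAGE_NOT_PRESENT  — 4 lookups
#5 VA=0x285416166D9 (r,kernel):
  [0] read 0x22 idx=5: raw=0x4B007 flags P=1 W=1 U=1 S=0
  [1] read 0x4B idx=21: raw=0x4D007 flags P=1 W=1 U=1 S=0
  [2] read 0x4D idx=11: raw=0x50007 flags P=1 W=1 U=1 S=0
  [3] read 0x50 idx=22: raw=0x52007 flags P=1 W=1 U=1 S=0
  → PA=0x526D9  (4 entries read)

Entries read for #0: 4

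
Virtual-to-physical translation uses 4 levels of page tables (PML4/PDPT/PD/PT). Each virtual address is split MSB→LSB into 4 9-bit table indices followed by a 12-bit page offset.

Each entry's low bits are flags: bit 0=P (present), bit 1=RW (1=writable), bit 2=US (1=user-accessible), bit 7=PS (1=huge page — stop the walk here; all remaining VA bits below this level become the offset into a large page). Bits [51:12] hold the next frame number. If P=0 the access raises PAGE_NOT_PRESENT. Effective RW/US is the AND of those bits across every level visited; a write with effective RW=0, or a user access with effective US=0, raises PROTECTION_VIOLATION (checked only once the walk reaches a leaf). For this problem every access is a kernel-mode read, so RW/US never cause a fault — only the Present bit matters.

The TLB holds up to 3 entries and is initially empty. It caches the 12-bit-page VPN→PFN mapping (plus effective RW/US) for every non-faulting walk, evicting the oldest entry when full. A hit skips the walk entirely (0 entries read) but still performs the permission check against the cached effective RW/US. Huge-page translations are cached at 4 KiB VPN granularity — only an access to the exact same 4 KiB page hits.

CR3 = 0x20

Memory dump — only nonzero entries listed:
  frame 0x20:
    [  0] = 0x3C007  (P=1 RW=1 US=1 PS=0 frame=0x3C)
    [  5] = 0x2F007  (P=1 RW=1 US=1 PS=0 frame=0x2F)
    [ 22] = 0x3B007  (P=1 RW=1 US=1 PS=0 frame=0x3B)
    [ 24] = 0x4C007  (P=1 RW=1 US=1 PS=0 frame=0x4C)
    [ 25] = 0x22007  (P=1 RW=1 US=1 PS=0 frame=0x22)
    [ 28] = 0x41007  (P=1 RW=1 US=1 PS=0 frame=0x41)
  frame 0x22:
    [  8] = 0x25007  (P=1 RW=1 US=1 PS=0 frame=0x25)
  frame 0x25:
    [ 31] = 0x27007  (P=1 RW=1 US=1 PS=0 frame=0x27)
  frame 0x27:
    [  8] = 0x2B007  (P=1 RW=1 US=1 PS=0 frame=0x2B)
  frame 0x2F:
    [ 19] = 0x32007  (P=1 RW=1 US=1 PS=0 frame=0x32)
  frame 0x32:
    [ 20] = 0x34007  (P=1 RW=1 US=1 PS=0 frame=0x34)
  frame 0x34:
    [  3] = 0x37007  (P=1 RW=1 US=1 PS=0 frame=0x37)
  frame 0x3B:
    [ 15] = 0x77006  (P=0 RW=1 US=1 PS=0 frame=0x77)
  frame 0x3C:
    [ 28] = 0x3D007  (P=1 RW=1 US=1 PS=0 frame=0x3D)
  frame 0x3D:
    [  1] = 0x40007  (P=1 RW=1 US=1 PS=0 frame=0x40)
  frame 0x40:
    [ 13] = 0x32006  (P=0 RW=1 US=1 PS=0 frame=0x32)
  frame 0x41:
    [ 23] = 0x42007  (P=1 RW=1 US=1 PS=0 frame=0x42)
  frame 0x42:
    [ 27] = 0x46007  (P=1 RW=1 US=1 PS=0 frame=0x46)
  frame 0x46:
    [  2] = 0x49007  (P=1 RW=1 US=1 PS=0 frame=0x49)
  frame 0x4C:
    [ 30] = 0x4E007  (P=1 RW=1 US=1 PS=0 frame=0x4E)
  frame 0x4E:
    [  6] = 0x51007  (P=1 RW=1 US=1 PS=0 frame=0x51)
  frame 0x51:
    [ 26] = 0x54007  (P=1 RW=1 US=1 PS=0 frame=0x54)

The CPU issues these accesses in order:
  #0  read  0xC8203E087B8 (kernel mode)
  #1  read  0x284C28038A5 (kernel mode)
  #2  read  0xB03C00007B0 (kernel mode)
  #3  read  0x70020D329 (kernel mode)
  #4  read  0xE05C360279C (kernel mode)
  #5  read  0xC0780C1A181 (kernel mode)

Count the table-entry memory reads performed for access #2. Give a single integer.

Per-access translation:
#0 VA=0xC8203E087B8 (r,kernel):
  lvl0: tbl 0x20, slot 25 ⇒ 0x22007 (P1/RW1/US1/PS0)
  lvl1: tbl 0x22, slot 8 ⇒ 0x25007 (P1/RW1/US1/PS0)
  lvl2: tbl 0x25, slot 31 ⇒ 0x27007 (P1/RW1/US1/PS0)
  lvl3: tbl 0x27, slot 8 ⇒ 0x2B007 (P1/RW1/US1/PS0)
  ⇒ phys 0x2B7B8  [4 reads]
#1 VA=0x284C28038A5 (r,kernel):
  lvl0: tbl 0x20, slot 5 ⇒ 0x2F007 (P1/RW1/US1/PS0)
  lvl1: tbl 0x2F, slot 19 ⇒ 0x32007 (P1/RW1/US1/PS0)
  lvl2: tbl 0x32, slot 20 ⇒ 0x34007 (P1/RW1/US1/PS0)
  lvl3: tbl 0x34, slot 3 ⇒ 0x37007 (P1/RW1/US1/PS0)
  ⇒ phys 0x378A5  [4 reads]
#2 VA=0xB03C00007B0 (r,kernel):
  lvl0: tbl 0x20, slot 22 ⇒ 0x3B007 (P1/RW1/US1/PS0)
  lvl1: tbl 0x3B, slot 15 ⇒ 0x77006 (P0/RW1/US1/PS0)
  ✗ PAGE_NOT_PRESENT  [2 reads]
#3 VA=0x70020D329 (r,kernel):
  lvl0: tbl 0x20, slot 0 ⇒ 0x3C007 (P1/RW1/US1/PS0)
  lvl1: tbl 0x3C, slot 28 ⇒ 0x3D007 (P1/RW1/US1/PS0)
  lvl2: tbl 0x3D, slot 1 ⇒ 0x40007 (P1/RW1/US1/PS0)
  lvl3: tbl 0x40, slot 13 ⇒ 0x32006 (P0/RW1/US1/PS0)
  ✗ PAGE_NOT_PRESENT  [4 reads]
#4 VA=0xE05C360279C (r,kernel):
  lvl0: tbl 0x20, slot 28 ⇒ 0x41007 (P1/RW1/US1/PS0)
  lvl1: tbl 0x41, slot 23 ⇒ 0x42007 (P1/RW1/US1/PS0)
  lvl2: tbl 0x42, slot 27 ⇒ 0x46007 (P1/RW1/US1/PS0)
  lvl3: tbl 0x46, slot 2 ⇒ 0x49007 (P1/RW1/US1/PS0)
  ⇒ phys 0x4979C  [4 reads]
#5 VA=0xC0780C1A181 (r,kernel):
  lvl0: tbl 0x20, slot 24 ⇒ 0x4C007 (P1/RW1/US1/PS0)
  lvl1: tbl 0x4C, slot 30 ⇒ 0x4E007 (P1/RW1/US1/PS0)
  lvl2: tbl 0x4E, slot 6 ⇒ 0x51007 (P1/RW1/US1/PS0)
  lvl3: tbl 0x51, slot 26 ⇒ 0x54007 (P1/RW1/US1/PS0)
  ⇒ phys 0x54181  [4 reads]

Entries read for #2: 2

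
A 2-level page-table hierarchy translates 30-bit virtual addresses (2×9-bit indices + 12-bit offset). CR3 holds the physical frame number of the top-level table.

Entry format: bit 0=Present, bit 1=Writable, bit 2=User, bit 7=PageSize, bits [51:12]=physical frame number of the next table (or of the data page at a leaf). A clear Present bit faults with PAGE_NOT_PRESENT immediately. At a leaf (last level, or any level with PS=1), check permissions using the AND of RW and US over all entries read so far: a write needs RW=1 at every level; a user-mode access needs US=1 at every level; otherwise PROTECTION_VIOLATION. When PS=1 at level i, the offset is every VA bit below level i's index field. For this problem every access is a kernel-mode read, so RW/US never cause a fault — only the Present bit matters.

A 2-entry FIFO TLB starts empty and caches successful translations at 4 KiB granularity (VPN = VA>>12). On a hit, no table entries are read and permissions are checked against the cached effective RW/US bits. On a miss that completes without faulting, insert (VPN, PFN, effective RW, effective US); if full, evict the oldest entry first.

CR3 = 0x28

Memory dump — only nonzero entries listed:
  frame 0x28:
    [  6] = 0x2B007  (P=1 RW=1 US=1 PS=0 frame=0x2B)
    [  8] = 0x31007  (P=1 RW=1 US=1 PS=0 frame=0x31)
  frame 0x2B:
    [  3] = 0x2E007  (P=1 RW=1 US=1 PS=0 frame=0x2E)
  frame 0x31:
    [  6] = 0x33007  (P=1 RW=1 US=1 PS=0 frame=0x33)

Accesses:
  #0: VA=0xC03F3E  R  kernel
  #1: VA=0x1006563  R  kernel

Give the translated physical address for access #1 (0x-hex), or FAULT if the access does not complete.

Per-access translation:
#0 VA=0xC03F3E (r,kernel):
  [0] read 0x28 idx=6: raw=0x2B007 flags P=1 W=1 U=1 S=0
  [1] read 0x2B idx=3: raw=0x2E007 flags P=1 W=1 U=1 S=0
  ⇒ phys 0x2EF3E  [2 reads]
#1 VA=0x1006563 (r,kernel):
  [0] read 0x28 idx=8: raw=0x31007 flags P=1 W=1 U=1 S=0
  [1] read 0x31 idx=6: raw=0x33007 flags P=1 W=1 U=1 S=0
  ⇒ phys 0x33563  [2 reads]

Access #1 PA: 0x33563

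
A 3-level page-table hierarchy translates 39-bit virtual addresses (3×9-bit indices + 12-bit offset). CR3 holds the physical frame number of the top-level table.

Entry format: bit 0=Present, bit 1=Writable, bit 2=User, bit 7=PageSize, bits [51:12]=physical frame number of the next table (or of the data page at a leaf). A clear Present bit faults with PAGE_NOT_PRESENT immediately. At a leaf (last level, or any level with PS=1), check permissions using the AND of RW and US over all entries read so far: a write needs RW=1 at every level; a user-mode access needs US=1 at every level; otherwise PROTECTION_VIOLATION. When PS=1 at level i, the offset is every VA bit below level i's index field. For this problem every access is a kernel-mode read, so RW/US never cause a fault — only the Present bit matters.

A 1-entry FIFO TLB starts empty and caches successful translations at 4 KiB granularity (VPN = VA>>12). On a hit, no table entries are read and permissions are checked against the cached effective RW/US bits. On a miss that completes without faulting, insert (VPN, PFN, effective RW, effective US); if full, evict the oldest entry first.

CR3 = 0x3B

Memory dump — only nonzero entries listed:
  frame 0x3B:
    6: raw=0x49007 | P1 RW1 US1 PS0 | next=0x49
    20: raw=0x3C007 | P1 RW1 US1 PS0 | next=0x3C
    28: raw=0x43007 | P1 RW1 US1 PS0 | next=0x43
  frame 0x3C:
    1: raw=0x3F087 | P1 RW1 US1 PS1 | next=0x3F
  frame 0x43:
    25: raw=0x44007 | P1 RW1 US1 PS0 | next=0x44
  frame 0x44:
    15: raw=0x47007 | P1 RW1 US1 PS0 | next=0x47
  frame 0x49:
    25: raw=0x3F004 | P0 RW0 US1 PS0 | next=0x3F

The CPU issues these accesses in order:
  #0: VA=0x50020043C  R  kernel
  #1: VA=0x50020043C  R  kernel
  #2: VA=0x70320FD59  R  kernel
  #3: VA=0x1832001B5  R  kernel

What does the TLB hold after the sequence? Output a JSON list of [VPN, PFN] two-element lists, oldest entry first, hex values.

Walk each access:
#0 VA=0x50020043C (r,kernel):
  L0: frame=0x3B idx=20 entry=0x3C007 [P=1 RW=1 US=1 PS=0]
  L1: frame=0x3C idx=1 entry=0x3F087 [P=1 RW=1 US=1 PS=1]
  ✓ 0x3F43C (huge @L1)  — 2 lookups
#1 VA=0x50020043C (r,kernel):
  TLB hit vpn=0x500200 → PA=0x3F43C
#2 VA=0x70320FD59 (r,kernel):
  L0: frame=0x3B idx=28 entry=0x43007 [P=1 RW=1 US=1 PS=0]
  L1: frame=0x43 idx=25 entry=0x44007 [P=1 RW=1 US=1 PS=0]
  L2: frame=0x44 idx=15 entry=0x47007 [P=1 RW=1 US=1 PS=0]
  ✓ 0x47D59  — 3 lookups
#3 VA=0x1832001B5 (r,kernel):
  L0: frame=0x3B idx=6 entry=0x49007 [P=1 RW=1 US=1 PS=0]
  L1: frame=0x49 idx=25 entry=0x3F004 [P=0 RW=0 US=1 PS=0]
  → PAGE_NOT_PRESENT  (2 entries read)

TLB: [["0x70320F", "0x47"]]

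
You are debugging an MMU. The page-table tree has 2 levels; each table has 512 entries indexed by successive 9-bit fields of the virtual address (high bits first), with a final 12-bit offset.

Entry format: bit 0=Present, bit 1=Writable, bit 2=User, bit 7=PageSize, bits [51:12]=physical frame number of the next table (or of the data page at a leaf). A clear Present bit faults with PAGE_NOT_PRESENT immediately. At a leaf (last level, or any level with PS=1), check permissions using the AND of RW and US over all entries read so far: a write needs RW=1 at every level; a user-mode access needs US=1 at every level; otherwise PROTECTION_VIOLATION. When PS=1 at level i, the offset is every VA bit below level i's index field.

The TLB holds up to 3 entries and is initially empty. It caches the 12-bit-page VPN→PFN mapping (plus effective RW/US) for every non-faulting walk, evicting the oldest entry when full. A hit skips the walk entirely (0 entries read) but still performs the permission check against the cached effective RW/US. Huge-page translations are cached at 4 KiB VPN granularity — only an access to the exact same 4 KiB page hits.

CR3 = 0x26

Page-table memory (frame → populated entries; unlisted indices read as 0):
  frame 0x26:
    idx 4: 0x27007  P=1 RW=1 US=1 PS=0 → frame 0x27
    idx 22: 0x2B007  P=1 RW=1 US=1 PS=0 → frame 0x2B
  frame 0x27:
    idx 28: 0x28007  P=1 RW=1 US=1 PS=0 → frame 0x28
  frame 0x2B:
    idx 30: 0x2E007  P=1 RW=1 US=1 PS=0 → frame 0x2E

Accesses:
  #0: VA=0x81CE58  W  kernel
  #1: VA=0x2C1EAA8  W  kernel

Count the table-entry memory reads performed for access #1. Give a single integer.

Per-access translation:
#0 VA=0x81CE58 (w,kernel):
  L0: frame=0x26 idx=4 entry=0x27007 [P=1 RW=1 US=1 PS=0]
  L1: frame=0x27 idx=28 entry=0x28007 [P=1 RW=1 US=1 PS=0]
  ⇒ phys 0x28E58  [2 reads]
#1 VA=0x2C1EAA8 (w,kernel):
  L0: frame=0x26 idx=22 entry=0x2B007 [P=1 RW=1 US=1 PS=0]
  L1: frame=0x2B idx=30 entry=0x2E007 [P=1 RW=1 US=1 PS=0]
  ⇒ phys 0x2EAA8  [2 reads]

Entries read for #1: 2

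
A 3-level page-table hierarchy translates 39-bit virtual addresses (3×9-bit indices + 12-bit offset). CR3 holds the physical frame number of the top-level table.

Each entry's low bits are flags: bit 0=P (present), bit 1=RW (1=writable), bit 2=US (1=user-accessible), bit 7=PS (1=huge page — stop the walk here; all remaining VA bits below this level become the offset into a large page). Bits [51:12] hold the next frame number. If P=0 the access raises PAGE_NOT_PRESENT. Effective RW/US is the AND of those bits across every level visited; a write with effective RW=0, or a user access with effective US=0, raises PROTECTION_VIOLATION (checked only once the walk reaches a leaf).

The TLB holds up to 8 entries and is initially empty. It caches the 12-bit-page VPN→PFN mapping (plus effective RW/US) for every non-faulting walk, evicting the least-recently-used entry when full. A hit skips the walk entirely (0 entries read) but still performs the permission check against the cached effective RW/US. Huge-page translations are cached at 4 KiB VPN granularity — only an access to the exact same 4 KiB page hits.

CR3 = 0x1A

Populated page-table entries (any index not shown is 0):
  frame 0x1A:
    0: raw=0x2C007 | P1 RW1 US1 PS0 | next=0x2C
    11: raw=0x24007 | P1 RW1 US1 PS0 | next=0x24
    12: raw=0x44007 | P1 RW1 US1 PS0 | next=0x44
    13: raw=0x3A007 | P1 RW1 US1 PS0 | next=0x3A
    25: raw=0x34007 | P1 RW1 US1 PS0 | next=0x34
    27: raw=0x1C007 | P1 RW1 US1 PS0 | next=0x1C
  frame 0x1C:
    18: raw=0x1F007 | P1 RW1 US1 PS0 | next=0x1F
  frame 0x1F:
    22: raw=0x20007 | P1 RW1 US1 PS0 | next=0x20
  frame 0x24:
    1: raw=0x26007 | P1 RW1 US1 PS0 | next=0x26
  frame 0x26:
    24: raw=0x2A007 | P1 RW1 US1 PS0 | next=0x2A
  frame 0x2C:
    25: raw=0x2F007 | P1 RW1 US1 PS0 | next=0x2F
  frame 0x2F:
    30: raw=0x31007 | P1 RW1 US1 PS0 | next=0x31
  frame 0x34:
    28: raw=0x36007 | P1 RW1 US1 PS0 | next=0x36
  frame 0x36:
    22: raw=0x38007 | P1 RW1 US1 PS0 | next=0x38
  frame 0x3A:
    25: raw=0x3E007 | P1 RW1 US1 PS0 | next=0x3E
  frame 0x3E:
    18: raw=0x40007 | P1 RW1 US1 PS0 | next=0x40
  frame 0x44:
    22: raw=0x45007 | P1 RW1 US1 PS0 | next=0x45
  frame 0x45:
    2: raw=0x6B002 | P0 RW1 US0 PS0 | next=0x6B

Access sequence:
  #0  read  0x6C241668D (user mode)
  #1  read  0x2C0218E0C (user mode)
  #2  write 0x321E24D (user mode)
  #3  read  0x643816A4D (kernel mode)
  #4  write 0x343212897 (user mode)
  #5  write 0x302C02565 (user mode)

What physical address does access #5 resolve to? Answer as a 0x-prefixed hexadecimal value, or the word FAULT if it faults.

Trace:
#0 VA=0x6C241668D (r,user):
  L0: frame=0x1A idx=27 entry=0x1C007 [P=1 RW=1 US=1 PS=0]
  L1: frame=0x1C idx=18 entry=0x1F007 [P=1 RW=1 US=1 PS=0]
  L2: frame=0x1F idx=22 entry=0x20007 [P=1 RW=1 US=1 PS=0]
  ⇒ phys 0x2068D  [3 reads]
#1 VA=0x2C0218E0C (r,user):
  L0: frame=0x1A idx=11 entry=0x24007 [P=1 RW=1 US=1 PS=0]
  L1: frame=0x24 idx=1 entry=0x26007 [P=1 RW=1 US=1 PS=0]
  L2: frame=0x26 idx=24 entry=0x2A007 [P=1 RW=1 US=1 PS=0]
  ⇒ phys 0x2AE0C  [3 reads]
#2 VA=0x321E24D (w,user):
  L0: frame=0x1A idx=0 entry=0x2C007 [P=1 RW=1 US=1 PS=0]
  L1: frame=0x2C idx=25 entry=0x2F007 [P=1 RW=1 US=1 PS=0]
  L2: frame=0x2F idx=30 entry=0x31007 [P=1 RW=1 US=1 PS=0]
  ⇒ phys 0x3124D  [3 reads]
#3 VA=0x643816A4D (r,kernel):
  L0: frame=0x1A idx=25 entry=0x34007 [P=1 RW=1 US=1 PS=0]
  L1: frame=0x34 idx=28 entry=0x36007 [P=1 RW=1 US=1 PS=0]
  L2: frame=0x36 idx=22 entry=0x38007 [P=1 RW=1 US=1 PS=0]
  ⇒ phys 0x38A4D  [3 reads]
#4 VA=0x343212897 (w,user):
  L0: frame=0x1A idx=13 entry=0x3A007 [P=1 RW=1 US=1 PS=0]
  L1: frame=0x3A idx=25 entry=0x3E007 [P=1 RW=1 US=1 PS=0]
  L2: frame=0x3E idx=18 entry=0x40007 [P=1 RW=1 US=1 PS=0]
  ⇒ phys 0x40897  [3 reads]
#5 VA=0x302C02565 (w,user):
  L0: frame=0x1A idx=12 entry=0x44007 [P=1 RW=1 US=1 PS=0]
  L1: frame=0x44 idx=22 entry=0x45007 [P=1 RW=1 US=1 PS=0]
  L2: frame=0x45 idx=2 entry=0x6B002 [P=0 RW=1 US=0 PS=0]
  → PAGE_NOT_PRESENT  (3 entries read)

Access #5 PA: FAULT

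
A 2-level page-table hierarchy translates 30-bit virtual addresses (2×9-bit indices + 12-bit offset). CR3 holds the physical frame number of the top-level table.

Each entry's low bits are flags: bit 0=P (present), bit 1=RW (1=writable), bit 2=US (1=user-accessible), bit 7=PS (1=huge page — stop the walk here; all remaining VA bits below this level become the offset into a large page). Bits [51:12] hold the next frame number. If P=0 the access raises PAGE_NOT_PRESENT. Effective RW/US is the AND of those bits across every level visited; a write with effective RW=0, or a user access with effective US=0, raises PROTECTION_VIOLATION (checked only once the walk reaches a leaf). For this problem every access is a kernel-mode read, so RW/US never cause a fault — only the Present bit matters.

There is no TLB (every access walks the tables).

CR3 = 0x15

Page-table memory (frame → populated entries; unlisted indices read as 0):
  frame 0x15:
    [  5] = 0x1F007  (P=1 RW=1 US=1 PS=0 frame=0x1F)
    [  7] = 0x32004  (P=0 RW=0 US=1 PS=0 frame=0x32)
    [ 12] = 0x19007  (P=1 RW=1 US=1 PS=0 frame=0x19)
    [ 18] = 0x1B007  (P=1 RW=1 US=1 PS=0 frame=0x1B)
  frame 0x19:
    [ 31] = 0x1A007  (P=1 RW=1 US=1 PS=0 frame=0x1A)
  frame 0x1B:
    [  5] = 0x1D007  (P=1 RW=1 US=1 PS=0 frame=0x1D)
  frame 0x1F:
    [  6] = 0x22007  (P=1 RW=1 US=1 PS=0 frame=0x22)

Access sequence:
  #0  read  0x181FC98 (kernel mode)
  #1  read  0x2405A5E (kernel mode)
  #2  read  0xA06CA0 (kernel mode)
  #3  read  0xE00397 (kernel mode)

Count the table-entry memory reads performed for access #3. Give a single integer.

Walk each access:
#0 VA=0x181FC98 (r,kernel):
  [0] read 0x15 idx=12: raw=0x19007 flags P=1 W=1 U=1 S=0
  [1] read 0x19 idx=31: raw=0x1A007 flags P=1 W=1 U=1 S=0
  ⇒ phys 0x1AC98  [2 reads]
#1 VA=0x2405A5E (r,kernel):
  [0] read 0x15 idx=18: raw=0x1B007 flags P=1 W=1 U=1 S=0
  [1] read 0x1B idx=5: raw=0x1D007 flags P=1 W=1 U=1 S=0
  ⇒ phys 0x1DA5E  [2 reads]
#2 VA=0xA06CA0 (r,kernel):
  [0] read 0x15 idx=5: raw=0x1F007 flags P=1 W=1 U=1 S=0
  [1] read 0x1F idx=6: raw=0x22007 flags P=1 W=1 U=1 S=0
  ⇒ phys 0x22CA0  [2 reads]
#3 VA=0xE00397 (r,kernel):
  [0] read 0x15 idx=7: raw=0x32004 flags P=0 W=0 U=1 S=0
  → PAGE_NOT_PRESENT  (1 entries read)

Entries read for #3: 1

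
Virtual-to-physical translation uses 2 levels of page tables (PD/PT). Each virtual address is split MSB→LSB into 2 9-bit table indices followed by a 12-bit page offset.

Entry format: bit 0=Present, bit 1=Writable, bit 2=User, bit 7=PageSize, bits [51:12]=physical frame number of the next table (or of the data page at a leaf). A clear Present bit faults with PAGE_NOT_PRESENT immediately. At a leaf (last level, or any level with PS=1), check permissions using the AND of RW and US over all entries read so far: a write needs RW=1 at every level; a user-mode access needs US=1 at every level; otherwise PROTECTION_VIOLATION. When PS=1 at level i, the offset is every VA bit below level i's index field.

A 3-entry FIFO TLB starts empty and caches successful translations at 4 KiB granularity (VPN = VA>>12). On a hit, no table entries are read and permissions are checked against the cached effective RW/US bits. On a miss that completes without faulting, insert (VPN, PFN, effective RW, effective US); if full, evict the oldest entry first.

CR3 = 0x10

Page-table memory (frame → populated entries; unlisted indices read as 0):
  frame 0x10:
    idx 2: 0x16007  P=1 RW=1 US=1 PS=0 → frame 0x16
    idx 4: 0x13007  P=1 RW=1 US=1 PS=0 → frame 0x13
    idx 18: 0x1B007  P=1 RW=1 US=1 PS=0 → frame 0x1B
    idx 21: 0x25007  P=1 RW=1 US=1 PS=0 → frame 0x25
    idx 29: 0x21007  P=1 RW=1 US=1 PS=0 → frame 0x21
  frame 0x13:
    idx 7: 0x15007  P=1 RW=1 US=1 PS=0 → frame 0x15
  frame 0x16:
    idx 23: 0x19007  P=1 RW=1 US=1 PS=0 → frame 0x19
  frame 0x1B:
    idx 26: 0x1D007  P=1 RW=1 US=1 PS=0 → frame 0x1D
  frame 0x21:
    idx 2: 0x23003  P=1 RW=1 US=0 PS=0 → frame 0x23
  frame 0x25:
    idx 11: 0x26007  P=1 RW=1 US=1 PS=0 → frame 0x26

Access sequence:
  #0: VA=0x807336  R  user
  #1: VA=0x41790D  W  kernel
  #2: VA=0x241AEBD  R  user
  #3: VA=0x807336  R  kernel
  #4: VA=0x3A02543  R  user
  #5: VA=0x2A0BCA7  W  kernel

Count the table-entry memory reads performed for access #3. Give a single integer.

Per-access translation:
#0 VA=0x807336 (r,user):
  L0 @0x10[4] → 0x13007  P=1,RW=1,US=1,PS=0
  L1 @0x13[7] → 0x15007  P=1,RW=1,US=1,PS=0
  ⇒ phys 0x15336  [2 reads]
#1 VA=0x41790D (w,kernel):
  L0 @0x10[2] → 0x16007  P=1,RW=1,US=1,PS=0
  L1 @0x16[23] → 0x19007  P=1,RW=1,US=1,PS=0
  ⇒ phys 0x1990D  [2 reads]
#2 VA=0x241AEBD (r,user):
  L0 @0x10[18] → 0x1B007  P=1,RW=1,US=1,PS=0
  L1 @0x1B[26] → 0x1D007  P=1,RW=1,US=1,PS=0
  ⇒ phys 0x1DEBD  [2 reads]
#3 VA=0x807336 (r,kernel):
  TLB hit vpn=0x807 → PA=0x15336
#4 VA=0x3A02543 (r,user):
  L0 @0x10[29] → 0x21007  P=1,RW=1,US=1,PS=0
  L1 @0x21[2] → 0x23003  P=1,RW=1,US=0,PS=0
  ⇒ fault: PROTECTION_VIOLATION  — 2 lookups
#5 VA=0x2A0BCA7 (w,kernel):
  L0 @0x10[21] → 0x25007  P=1,RW=1,US=1,PS=0
  L1 @0x25[11] → 0x26007  P=1,RW=1,US=1,PS=0
  ⇒ phys 0x26CA7  [2 reads]

Entries read for #3: 0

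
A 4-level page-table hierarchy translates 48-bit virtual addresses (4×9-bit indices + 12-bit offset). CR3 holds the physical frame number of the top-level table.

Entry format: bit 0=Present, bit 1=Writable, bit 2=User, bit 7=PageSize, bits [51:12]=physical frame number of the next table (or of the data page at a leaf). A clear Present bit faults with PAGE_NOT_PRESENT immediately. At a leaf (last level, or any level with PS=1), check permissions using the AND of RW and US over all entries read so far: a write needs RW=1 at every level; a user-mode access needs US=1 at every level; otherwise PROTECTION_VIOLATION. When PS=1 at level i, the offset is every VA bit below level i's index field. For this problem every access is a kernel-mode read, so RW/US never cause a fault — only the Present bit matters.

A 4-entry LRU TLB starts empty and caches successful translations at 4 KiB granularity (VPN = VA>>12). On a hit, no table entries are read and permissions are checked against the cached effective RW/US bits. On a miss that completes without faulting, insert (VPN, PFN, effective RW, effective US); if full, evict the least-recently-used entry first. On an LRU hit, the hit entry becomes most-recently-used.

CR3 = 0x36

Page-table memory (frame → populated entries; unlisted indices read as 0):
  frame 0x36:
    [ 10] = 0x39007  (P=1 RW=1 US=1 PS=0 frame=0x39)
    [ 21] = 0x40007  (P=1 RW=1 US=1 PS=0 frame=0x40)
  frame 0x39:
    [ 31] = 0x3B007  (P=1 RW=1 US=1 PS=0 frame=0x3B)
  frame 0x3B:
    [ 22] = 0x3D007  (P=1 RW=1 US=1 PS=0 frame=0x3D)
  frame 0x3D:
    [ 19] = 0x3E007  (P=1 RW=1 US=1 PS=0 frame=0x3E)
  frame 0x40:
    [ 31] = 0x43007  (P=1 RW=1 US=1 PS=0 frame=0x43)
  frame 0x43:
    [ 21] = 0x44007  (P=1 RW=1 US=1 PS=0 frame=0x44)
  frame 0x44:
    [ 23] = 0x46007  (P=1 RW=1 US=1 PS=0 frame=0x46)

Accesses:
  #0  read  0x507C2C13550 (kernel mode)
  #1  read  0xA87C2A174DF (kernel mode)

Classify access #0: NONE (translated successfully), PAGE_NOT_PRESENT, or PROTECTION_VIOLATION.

Walk each access:
#0 VA=0x507C2C13550 (r,kernel):
  lvl0: tbl 0x36, slot 10 ⇒ 0x39007 (P1/RW1/US1/PS0)
  lvl1: tbl 0x39, slot 31 ⇒ 0x3B007 (P1/RW1/US1/PS0)
  lvl2: tbl 0x3B, slot 22 ⇒ 0x3D007 (P1/RW1/US1/PS0)
  lvl3: tbl 0x3D, slot 19 ⇒ 0x3E007 (P1/RW1/US1/PS0)
  ✓ 0x3E550  — 4 lookups
#1 VA=0xA87C2A174DF (r,kernel):
  lvl0: tbl 0x36, slot 21 ⇒ 0x40007 (P1/RW1/US1/PS0)
  lvl1: tbl 0x40, slot 31 ⇒ 0x43007 (P1/RW1/US1/PS0)
  lvl2: tbl 0x43, slot 21 ⇒ 0x44007 (P1/RW1/US1/PS0)
  lvl3: tbl 0x44, slot 23 ⇒ 0x46007 (P1/RW1/US1/PS0)
  ✓ 0x464DF  — 4 lookups

Access #0 fault: NONE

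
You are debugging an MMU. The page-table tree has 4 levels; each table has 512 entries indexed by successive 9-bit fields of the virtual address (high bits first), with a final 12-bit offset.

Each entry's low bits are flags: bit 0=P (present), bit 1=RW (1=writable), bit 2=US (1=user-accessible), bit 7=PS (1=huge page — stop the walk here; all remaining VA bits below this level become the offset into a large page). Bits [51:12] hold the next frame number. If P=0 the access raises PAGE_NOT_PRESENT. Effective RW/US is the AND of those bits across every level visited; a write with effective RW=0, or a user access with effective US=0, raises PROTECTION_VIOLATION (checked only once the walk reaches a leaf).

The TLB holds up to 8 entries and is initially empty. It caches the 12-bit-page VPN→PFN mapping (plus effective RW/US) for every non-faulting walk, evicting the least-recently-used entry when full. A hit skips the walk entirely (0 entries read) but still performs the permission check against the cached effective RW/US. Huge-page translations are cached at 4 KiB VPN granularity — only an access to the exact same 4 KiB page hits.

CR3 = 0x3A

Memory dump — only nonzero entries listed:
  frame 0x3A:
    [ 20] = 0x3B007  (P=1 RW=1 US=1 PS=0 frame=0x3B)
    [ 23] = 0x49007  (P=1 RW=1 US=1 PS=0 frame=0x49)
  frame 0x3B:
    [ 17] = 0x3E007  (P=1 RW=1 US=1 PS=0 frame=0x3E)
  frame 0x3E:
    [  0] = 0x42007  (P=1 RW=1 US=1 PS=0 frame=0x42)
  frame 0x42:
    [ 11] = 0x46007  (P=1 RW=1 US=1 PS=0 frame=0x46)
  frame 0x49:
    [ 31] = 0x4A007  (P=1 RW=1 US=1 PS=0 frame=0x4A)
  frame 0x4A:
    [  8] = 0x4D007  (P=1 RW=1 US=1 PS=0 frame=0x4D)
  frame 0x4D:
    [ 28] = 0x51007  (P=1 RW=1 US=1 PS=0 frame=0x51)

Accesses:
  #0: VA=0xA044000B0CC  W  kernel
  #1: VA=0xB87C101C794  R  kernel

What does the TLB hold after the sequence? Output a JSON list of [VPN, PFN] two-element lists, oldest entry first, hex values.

Walk each access:
#0 VA=0xA044000B0CC (w,kernel):
  L0: frame=0x3A idx=20 entry=0x3B007 [P=1 RW=1 US=1 PS=0]
  L1: frame=0x3B idx=17 entry=0x3E007 [P=1 RW=1 US=1 PS=0]
  L2: frame=0x3E idx=0 entry=0x42007 [P=1 RW=1 US=1 PS=0]
  L3: frame=0x42 idx=11 entry=0x46007 [P=1 RW=1 US=1 PS=0]
  → PA=0x460CC  (4 entries read)
#1 VA=0xB87C101C794 (r,kernel):
  L0: frame=0x3A idx=23 entry=0x49007 [P=1 RW=1 US=1 PS=0]
  L1: frame=0x49 idx=31 entry=0x4A007 [P=1 RW=1 US=1 PS=0]
  L2: frame=0x4A idx=8 entry=0x4D007 [P=1 RW=1 US=1 PS=0]
  L3: frame=0x4D idx=28 entry=0x51007 [P=1 RW=1 US=1 PS=0]
  → PA=0x51794  (4 entries read)

TLB: [["0xA044000B", "0x46"], ["0xB87C101C", "0x51"]]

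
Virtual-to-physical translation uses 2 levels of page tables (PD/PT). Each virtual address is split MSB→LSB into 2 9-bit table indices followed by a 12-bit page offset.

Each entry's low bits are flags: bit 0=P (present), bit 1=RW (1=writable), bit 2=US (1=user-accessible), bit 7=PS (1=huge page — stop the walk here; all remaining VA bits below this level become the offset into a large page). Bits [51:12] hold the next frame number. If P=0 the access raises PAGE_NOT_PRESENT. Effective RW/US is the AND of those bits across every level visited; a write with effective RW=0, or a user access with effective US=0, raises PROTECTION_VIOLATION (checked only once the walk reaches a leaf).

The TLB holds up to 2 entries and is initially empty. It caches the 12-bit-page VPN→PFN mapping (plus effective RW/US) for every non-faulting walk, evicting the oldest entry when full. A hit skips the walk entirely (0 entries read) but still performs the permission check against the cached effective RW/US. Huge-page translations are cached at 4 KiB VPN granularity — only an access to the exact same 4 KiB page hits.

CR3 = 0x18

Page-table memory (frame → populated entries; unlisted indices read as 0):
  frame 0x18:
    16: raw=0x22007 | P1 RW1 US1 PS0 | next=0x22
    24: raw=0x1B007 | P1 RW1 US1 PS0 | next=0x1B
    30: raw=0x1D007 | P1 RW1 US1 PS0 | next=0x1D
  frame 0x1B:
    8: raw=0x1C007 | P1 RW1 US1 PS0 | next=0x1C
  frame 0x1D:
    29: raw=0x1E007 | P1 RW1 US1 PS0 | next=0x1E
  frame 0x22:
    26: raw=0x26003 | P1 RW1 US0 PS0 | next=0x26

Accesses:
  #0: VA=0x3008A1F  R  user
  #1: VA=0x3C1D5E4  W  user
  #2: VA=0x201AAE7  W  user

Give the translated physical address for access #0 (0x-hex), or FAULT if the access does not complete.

Per-access translation:
#0 VA=0x3008A1F (r,user):
  L0: frame=0x18 idx=24 entry=0x1B007 [P=1 RW=1 US=1 PS=0]
  L1: frame=0x1B idx=8 entry=0x1C007 [P=1 RW=1 US=1 PS=0]
  → PA=0x1CA1F  (2 entries read)
#1 VA=0x3C1D5E4 (w,user):
  L0: frame=0x18 idx=30 entry=0x1D007 [P=1 RW=1 US=1 PS=0]
  L1: frame=0x1D idx=29 entry=0x1E007 [P=1 RW=1 US=1 PS=0]
  → PA=0x1E5E4  (2 entries read)
#2 VA=0x201AAE7 (w,user):
  L0: frame=0x18 idx=16 entry=0x22007 [P=1 RW=1 US=1 PS=0]
  L1: frame=0x22 idx=26 entry=0x26003 [P=1 RW=1 US=0 PS=0]
  ✗ PROTECTION_VIOLATION  [2 reads]

Access #0 PA: 0x1CA1F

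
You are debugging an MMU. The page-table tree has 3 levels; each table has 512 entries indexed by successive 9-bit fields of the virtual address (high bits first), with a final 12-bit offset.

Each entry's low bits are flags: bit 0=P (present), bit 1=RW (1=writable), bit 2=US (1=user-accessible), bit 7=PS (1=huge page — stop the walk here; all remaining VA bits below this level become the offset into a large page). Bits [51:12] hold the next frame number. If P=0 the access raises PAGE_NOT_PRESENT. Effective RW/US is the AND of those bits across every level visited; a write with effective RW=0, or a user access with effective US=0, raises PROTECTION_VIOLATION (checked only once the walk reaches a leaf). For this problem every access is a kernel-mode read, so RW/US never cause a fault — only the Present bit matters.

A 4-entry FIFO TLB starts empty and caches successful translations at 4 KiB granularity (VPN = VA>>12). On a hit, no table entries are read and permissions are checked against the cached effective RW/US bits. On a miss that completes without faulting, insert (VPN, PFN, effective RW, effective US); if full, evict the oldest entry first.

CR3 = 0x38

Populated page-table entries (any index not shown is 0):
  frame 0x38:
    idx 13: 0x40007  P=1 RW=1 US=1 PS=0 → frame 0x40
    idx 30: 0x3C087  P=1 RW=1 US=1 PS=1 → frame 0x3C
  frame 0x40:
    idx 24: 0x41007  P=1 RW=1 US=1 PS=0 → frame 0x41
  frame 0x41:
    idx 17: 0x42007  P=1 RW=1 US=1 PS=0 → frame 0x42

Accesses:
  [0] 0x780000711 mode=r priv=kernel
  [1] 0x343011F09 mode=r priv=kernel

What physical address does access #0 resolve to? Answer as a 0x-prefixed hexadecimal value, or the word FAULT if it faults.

Walk each access:
#0 VA=0x780000711 (r,kernel):
  [0] read 0x38 idx=30: raw=0x3C087 flags P=1 W=1 U=1 S=1
  ⇒ phys 0x3C711 (huge @L0)  [1 reads]
#1 VA=0x343011F09 (r,kernel):
  [0] read 0x38 idx=13: raw=0x40007 flags P=1 W=1 U=1 S=0
  [1] read 0x40 idx=24: raw=0x41007 flags P=1 W=1 U=1 S=0
  [2] read 0x41 idx=17: raw=0x42007 flags P=1 W=1 U=1 S=0
  ⇒ phys 0x42F09  [3 reads]

Access #0 PA: 0x3C711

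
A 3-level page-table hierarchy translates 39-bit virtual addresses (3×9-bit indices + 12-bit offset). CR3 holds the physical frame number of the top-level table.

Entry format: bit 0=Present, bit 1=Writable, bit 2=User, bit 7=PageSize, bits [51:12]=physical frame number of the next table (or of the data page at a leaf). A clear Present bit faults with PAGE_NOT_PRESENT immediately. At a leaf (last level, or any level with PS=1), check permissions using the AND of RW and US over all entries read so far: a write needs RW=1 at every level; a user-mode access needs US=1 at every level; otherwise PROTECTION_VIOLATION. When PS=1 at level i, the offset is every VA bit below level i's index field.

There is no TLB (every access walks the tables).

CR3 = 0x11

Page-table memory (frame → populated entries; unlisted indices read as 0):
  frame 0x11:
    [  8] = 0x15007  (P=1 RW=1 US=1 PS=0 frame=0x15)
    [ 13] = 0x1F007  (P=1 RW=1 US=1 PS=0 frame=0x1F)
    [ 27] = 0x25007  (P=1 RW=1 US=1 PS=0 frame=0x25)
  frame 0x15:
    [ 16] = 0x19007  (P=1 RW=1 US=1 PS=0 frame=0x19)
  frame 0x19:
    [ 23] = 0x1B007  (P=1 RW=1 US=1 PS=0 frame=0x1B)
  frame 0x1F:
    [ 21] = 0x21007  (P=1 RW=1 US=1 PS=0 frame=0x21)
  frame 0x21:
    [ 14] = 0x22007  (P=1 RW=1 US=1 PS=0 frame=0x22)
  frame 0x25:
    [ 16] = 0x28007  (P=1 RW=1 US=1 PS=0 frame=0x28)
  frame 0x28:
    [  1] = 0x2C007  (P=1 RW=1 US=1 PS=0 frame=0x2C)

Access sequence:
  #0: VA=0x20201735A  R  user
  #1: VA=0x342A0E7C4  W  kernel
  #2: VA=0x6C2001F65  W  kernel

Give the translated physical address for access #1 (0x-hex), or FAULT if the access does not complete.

Walk each access:
#0 VA=0x20201735A (r,user):
  [0] read 0x11 idx=8: raw=0x15007 flags P=1 W=1 U=1 S=0
  [1] read 0x15 idx=16: raw=0x19007 flags P=1 W=1 U=1 S=0
  [2] read 0x19 idx=23: raw=0x1B007 flags P=1 W=1 U=1 S=0
  ⇒ phys 0x1B35A  [3 reads]
#1 VA=0x342A0E7C4 (w,kernel):
  [0] read 0x11 idx=13: raw=0x1F007 flags P=1 W=1 U=1 S=0
  [1] read 0x1F idx=21: raw=0x21007 flags P=1 W=1 U=1 S=0
  [2] read 0x21 idx=14: raw=0x22007 flags P=1 W=1 U=1 S=0
  ⇒ phys 0x227C4  [3 reads]
#2 VA=0x6C2001F65 (w,kernel):
  [0] read 0x11 idx=27: raw=0x25007 flags P=1 W=1 U=1 S=0
  [1] read 0x25 idx=16: raw=0x28007 flags P=1 W=1 U=1 S=0
  [2] read 0x28 idx=1: raw=0x2C007 flags P=1 W=1 U=1 S=0
  ⇒ phys 0x2CF65  [3 reads]

Access #1 PA: 0x227C4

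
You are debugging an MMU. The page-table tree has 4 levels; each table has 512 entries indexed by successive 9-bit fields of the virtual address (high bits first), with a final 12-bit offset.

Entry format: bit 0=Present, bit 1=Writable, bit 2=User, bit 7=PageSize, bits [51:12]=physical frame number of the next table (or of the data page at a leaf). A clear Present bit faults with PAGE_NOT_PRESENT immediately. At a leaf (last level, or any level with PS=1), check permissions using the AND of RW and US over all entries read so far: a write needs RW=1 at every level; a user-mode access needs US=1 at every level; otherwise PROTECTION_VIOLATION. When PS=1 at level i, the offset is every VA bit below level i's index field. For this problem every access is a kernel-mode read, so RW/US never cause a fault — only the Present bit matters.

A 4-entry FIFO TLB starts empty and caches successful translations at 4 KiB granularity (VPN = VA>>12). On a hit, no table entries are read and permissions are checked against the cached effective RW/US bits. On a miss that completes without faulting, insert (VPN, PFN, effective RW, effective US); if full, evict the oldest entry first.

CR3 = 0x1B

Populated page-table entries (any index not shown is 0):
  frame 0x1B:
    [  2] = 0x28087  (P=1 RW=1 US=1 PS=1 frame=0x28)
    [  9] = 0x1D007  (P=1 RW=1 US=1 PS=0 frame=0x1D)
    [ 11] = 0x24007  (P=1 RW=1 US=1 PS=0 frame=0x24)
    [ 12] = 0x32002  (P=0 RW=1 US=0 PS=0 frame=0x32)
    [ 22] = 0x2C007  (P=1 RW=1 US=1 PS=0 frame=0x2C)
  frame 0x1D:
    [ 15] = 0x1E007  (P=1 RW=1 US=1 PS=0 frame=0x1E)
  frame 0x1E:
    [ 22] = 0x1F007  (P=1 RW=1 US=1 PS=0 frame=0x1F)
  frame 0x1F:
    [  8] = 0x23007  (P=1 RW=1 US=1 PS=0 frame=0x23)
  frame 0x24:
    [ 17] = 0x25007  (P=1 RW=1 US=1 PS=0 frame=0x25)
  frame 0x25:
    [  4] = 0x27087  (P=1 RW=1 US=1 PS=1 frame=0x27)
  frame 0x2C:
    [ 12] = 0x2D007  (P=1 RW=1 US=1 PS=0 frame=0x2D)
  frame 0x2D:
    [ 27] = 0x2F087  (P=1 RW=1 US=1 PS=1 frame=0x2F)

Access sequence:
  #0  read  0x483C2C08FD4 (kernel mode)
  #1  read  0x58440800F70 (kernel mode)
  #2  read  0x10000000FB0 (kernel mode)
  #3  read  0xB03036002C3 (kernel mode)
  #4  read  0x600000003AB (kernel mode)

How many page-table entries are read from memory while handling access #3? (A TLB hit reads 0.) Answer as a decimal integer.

Trace:
#0 VA=0x483C2C08FD4 (r,kernel):
  L0: frame=0x1B idx=9 entry=0x1D007 [P=1 RW=1 US=1 PS=0]
  L1: frame=0x1D idx=15 entry=0x1E007 [P=1 RW=1 US=1 PS=0]
  L2: frame=0x1E idx=22 entry=0x1F007 [P=1 RW=1 US=1 PS=0]
  L3: frame=0x1F idx=8 entry=0x23007 [P=1 RW=1 US=1 PS=0]
  ⇒ phys 0x23FD4  [4 reads]
#1 VA=0x58440800F70 (r,kernel):
  L0: frame=0x1B idx=11 entry=0x24007 [P=1 RW=1 US=1 PS=0]
  L1: frame=0x24 idx=17 entry=0x25007 [P=1 RW=1 US=1 PS=0]
  L2: frame=0x25 idx=4 entry=0x27087 [P=1 RW=1 US=1 PS=1]
  ⇒ phys 0x27F70 (huge @L2)  [3 reads]
#2 VA=0x10000000FB0 (r,kernel):
  L0: frame=0x1B idx=2 entry=0x28087 [P=1 RW=1 US=1 PS=1]
  ⇒ phys 0x28FB0 (huge @L0)  [1 reads]
#3 VA=0xB03036002C3 (r,kernel):
  L0: frame=0x1B idx=22 entry=0x2C007 [P=1 RW=1 US=1 PS=0]
  L1: frame=0x2C idx=12 entry=0x2D007 [P=1 RW=1 US=1 PS=0]
  L2: frame=0x2D idx=27 entry=0x2F087 [P=1 RW=1 US=1 PS=1]
  ⇒ phys 0x2F2C3 (huge @L2)  [3 reads]
#4 VA=0x600000003AB (r,kernel):
  L0: frame=0x1B idx=12 entry=0x32002 [P=0 RW=1 US=0 PS=0]
  ✗ PAGE_NOT_PRESENT  [1 reads]

Entries read for #3: 3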